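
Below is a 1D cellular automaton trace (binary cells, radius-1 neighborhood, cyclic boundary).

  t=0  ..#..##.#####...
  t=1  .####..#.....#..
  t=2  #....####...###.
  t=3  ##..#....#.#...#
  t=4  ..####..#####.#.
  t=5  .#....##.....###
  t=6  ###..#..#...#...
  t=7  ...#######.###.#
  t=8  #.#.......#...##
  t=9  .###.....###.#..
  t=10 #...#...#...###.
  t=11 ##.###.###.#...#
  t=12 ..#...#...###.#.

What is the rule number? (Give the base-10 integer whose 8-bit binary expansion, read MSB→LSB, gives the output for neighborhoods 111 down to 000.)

54

  nb ###: next=.  (t=0,i=9, bit7=0)
  nb ##.: next=.  (t=0,i=6, bit6=0)
  nb #.#: next=#  (t=0,i=7, bit5=1)
  nb #..: next=#  (t=0,i=3, bit4=1)
  nb .##: next=.  (t=0,i=5, bit3=0)
  nb .#.: next=#  (t=0,i=2, bit2=1)
  nb ..#: next=#  (t=0,i=1, bit1=1)
  nb ...: next=.  (t=0,i=0, bit0=0)
  bits 00110110 = 54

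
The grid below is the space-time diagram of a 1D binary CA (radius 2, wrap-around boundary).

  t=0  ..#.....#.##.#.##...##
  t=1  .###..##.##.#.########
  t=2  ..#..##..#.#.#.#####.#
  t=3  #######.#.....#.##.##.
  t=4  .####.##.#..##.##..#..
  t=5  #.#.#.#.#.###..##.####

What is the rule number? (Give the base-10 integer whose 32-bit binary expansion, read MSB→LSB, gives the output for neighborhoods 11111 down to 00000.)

  ##### -> #   bit 31 = 1  t=1,i=16
  ####. -> .   bit 30 = 0  t=1,i=20
  ###.# -> #   bit 29 = 1  t=1,i=21
  ###.. -> .   bit 28 = 0  t=1,i=3
  ##.## -> .   bit 27 = 0  t=1,i=0
  ##.#. -> #   bit 26 = 1  t=0,i=12
  ##..# -> .   bit 25 = 0  t=0,i=0
  ##... -> #   bit 24 = 1  t=0,i=17
  #.### -> .   bit 23 = 0  t=1,i=1
  #.##. -> #   bit 22 = 1  t=0,i=10
  #.#.# -> .   bit 21 = 0  t=0,i=13
  #.#.. -> .   bit 20 = 0  t=2,i=21
  #..## -> #   bit 19 = 1  t=1,i=5
  #..#. -> #   bit 18 = 1  t=0,i=1
  #...# -> #   bit 17 = 1  t=0,i=18
  #.... -> .   bit 16 = 0  t=0,i=4
  .#### -> #   bit 15 = 1  t=1,i=15
  .###. -> #   bit 14 = 1  t=1,i=2
  .##.# -> .   bit 13 = 0  t=0,i=11
  .##.. -> #   bit 12 = 1  t=0,i=16
  .#.## -> #   bit 11 = 1  t=0,i=9
  .#.#. -> .   bit 10 = 0  t=2,i=10
  .#..# -> #   bit 9 = 1  t=2,i=0
  .#... -> #   bit 8 = 1  t=0,i=3
  ..### -> .   bit 7 = 0  t=4,i=1
  ..##. -> #   bit 6 = 1  t=0,i=20
  ..#.# -> .   bit 5 = 0  t=0,i=8
  ..#.. -> #   bit 4 = 1  t=0,i=2
  ...## -> #   bit 3 = 1  t=0,i=19
  ...#. -> #   bit 2 = 1  t=0,i=7
  ....# -> #   bit 1 = 1  t=0,i=6
  ..... -> .   bit 0 = 0  t=0,i=5
  bits 10100101010011101101101101011110 = 2773408606

2773408606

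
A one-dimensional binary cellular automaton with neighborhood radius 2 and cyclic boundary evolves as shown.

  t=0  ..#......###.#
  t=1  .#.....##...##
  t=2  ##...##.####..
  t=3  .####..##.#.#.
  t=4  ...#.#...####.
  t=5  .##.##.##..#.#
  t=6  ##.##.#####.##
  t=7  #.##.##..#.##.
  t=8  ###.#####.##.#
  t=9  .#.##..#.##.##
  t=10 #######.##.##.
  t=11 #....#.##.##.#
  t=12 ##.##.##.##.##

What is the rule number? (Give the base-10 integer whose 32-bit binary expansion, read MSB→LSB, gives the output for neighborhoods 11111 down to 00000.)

  #####|.  b31=0 t=6,i=8
  ####.|#  b30=1 t=2,i=10
  ###.#|.  b29=0 t=0,i=11
  ###..|.  b28=0 t=2,i=11
  ##.##|#  b27=1 t=2,i=7
  ##.#.|#  b26=1 t=0,i=12
  ##..#|#  b25=1 t=2,i=12
  ##...|#  b24=1 t=1,i=9
  #.###|#  b23=1 t=2,i=8
  #.##.|#  b22=1 t=5,i=1
  #.#.#|#  b21=1 t=3,i=10
  #.#..|#  b20=1 t=0,i=13
  #..##|.  b19=0 t=2,i=13
  #..#.|#  b18=1 t=0,i=1
  #...#|#  b17=1 t=1,i=10
  #....|.  b16=0 t=0,i=4
  .####|.  b15=0 t=2,i=9
  .###.|.  b14=0 t=0,i=10
  .##.#|.  b13=0 t=1,i=13
  .##..|#  b12=1 t=1,i=8
  .#.##|#  b11=1 t=5,i=0
  .#.#.|#  b10=1 t=3,i=11
  .#..#|.  b9=0 t=0,i=0
  .#...|.  b8=0 t=0,i=3
  ..###|.  b7=0 t=0,i=9
  ..##.|.  b6=0 t=1,i=7
  ..#.#|.  b5=0 t=4,i=3
  ..#..|.  b4=0 t=0,i=2
  ...##|#  b3=1 t=0,i=8
  ...#.|#  b2=1 t=4,i=2
  ....#|#  b1=1 t=0,i=7
  .....|.  b0=0 t=0,i=5
  bits 01001111111101100001110000001110 = 1341529102

1341529102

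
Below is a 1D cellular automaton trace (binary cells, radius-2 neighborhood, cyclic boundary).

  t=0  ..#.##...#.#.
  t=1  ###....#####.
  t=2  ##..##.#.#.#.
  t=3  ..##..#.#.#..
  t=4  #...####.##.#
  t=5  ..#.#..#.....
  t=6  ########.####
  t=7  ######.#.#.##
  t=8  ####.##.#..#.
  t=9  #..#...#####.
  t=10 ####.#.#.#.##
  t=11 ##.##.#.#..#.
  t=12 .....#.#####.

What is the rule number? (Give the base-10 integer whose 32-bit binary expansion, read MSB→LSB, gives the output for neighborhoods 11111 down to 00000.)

2795456183

  ##### -> #   bit 31 = 1  t=1,i=9
  ####. -> .   bit 30 = 0  t=1,i=10
  ###.# -> #   bit 29 = 1  t=1,i=11
  ###.. -> .   bit 28 = 0  t=1,i=2
  ##.## -> .   bit 27 = 0  t=1,i=12
  ##.#. -> #   bit 26 = 1  t=2,i=6
  ##..# -> #   bit 25 = 1  t=2,i=2
  ##... -> .   bit 24 = 0  t=0,i=6
  #.### -> #   bit 23 = 1  t=1,i=0
  #.##. -> .   bit 22 = 0  t=0,i=4
  #.#.# -> .   bit 21 = 0  t=2,i=7
  #.#.. -> #   bit 20 = 1  t=0,i=11
  #..## -> #   bit 19 = 1  t=2,i=3
  #..#. -> #   bit 18 = 1  t=3,i=5
  #...# -> #   bit 17 = 1  t=0,i=0
  #.... -> #   bit 16 = 1  t=1,i=4
  .#### -> .   bit 15 = 0  t=1,i=8
  .###. -> #   bit 14 = 1  t=1,i=1
  .##.# -> .   bit 13 = 0  t=2,i=5
  .##.. -> .   bit 12 = 0  t=0,i=5
  .#.## -> .   bit 11 = 0  t=0,i=3
  .#.#. -> #   bit 10 = 1  t=0,i=10
  .#..# -> #   bit 9 = 1  t=5,i=5
  .#... -> .   bit 8 = 0  t=0,i=12
  ..### -> #   bit 7 = 1  t=1,i=7
  ..##. -> .   bit 6 = 0  t=2,i=4
  ..#.# -> #   bit 5 = 1  t=0,i=2
  ..#.. -> #   bit 4 = 1  t=5,i=7
  ...## -> .   bit 3 = 0  t=1,i=6
  ...#. -> #   bit 2 = 1  t=0,i=1
  ....# -> #   bit 1 = 1  t=1,i=5
  ..... -> #   bit 0 = 1  t=5,i=10
  bits 10100110100111110100011010110111 = 2795456183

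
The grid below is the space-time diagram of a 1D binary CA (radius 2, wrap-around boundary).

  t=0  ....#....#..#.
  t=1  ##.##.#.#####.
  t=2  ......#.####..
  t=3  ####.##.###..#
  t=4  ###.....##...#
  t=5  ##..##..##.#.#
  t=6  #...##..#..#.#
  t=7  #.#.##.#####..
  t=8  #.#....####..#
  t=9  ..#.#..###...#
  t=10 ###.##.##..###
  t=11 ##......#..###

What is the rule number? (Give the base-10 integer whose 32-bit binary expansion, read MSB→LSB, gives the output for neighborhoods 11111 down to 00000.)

3233272565

  nb #####: next=#  (t=1,i=10, bit31=1)
  nb ####.: next=#  (t=1,i=11, bit30=1)
  nb ###.#: next=.  (t=1,i=12, bit29=0)
  nb ###..: next=.  (t=2,i=11, bit28=0)
  nb ##.##: next=.  (t=1,i=2, bit27=0)
  nb ##.#.: next=.  (t=1,i=5, bit26=0)
  nb ##..#: next=.  (t=3,i=11, bit25=0)
  nb ##...: next=.  (t=2,i=12, bit24=0)
  nb #.###: next=#  (t=1,i=8, bit23=1)
  nb #.##.: next=.  (t=1,i=0, bit22=0)
  nb #.#.#: next=#  (t=1,i=6, bit21=1)
  nb #.#..: next=#  (t=8,i=2, bit20=1)
  nb #..##: next=.  (t=3,i=12, bit19=0)
  nb #..#.: next=#  (t=0,i=11, bit18=1)
  nb #...#: next=#  (t=4,i=11, bit17=1)
  nb #....: next=#  (t=0,i=0, bit16=1)
  nb .####: next=#  (t=1,i=9, bit15=1)
  nb .###.: next=#  (t=3,i=9, bit14=1)
  nb .##.#: next=.  (t=1,i=1, bit13=0)
  nb .##..: next=#  (t=4,i=9, bit12=1)
  nb .#.##: next=.  (t=1,i=7, bit11=0)
  nb .#.#.: next=.  (t=7,i=1, bit10=0)
  nb .#..#: next=#  (t=0,i=10, bit9=1)
  nb .#...: next=.  (t=0,i=5, bit8=0)
  nb ..###: next=#  (t=3,i=13, bit7=1)
  nb ..##.: next=#  (t=4,i=8, bit6=1)
  nb ..#.#: next=#  (t=2,i=6, bit5=1)
  nb ..#..: next=#  (t=0,i=4, bit4=1)
  nb ...##: next=.  (t=4,i=7, bit3=0)
  nb ...#.: next=#  (t=0,i=3, bit2=1)
  nb ....#: next=.  (t=0,i=2, bit1=0)
  nb .....: next=#  (t=0,i=1, bit0=1)
  bits 11000000101101111101001011110101 = 3233272565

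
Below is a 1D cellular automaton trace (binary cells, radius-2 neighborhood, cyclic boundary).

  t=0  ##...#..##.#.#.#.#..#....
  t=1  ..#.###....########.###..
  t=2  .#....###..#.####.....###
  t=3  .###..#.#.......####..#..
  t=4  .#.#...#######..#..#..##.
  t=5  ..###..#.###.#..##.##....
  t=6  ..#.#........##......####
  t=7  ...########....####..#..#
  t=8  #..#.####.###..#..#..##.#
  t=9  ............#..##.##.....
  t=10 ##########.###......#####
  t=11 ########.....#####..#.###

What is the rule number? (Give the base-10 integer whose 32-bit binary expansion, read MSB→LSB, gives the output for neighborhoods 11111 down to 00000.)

2435909525

  [31] ##### => #  t=1,i=13
  [30] ####. => .  t=1,i=17
  [29] ###.# => .  t=1,i=18
  [28] ###.. => #  t=1,i=6
  [27] ##.## => .  t=1,i=19
  [26] ##.#. => .  t=0,i=10
  [25] ##..# => .  t=2,i=9
  [24] ##... => #  t=0,i=2
  [23] #.### => .  t=1,i=4
  [22] #.##. => .  t=5,i=19
  [21] #.#.# => #  t=0,i=11
  [20] #.#.. => #  t=0,i=17
  [19] #..## => .  t=0,i=7
  [18] #..#. => .  t=0,i=19
  [17] #...# => .  t=0,i=3
  [16] #.... => #  t=0,i=22
  [15] .#### => .  t=1,i=12
  [14] .###. => .  t=1,i=5
  [13] .##.# => .  t=0,i=9
  [12] .##.. => .  t=0,i=1
  [11] .#.## => .  t=1,i=3
  [10] .#.#. => #  t=0,i=12
  [9] .#..# => #  t=0,i=6
  [8] .#... => #  t=0,i=21
  [7] ..### => #  t=1,i=11
  [6] ..##. => .  t=0,i=0
  [5] ..#.# => .  t=1,i=2
  [4] ..#.. => #  t=0,i=5
  [3] ...## => .  t=0,i=24
  [2] ...#. => #  t=0,i=4
  [1] ....# => .  t=0,i=23
  [0] ..... => #  t=2,i=19
  bits 10010001001100010000011110010101 = 2435909525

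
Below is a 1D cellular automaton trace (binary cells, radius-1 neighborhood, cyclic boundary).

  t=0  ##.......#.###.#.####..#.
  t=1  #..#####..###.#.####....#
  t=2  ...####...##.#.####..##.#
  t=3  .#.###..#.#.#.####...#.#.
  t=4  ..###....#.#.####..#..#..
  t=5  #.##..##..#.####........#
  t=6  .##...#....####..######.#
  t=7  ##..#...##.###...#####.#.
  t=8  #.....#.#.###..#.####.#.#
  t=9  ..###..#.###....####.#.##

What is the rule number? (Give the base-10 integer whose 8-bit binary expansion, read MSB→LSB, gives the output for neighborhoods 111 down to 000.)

169

  nb ###: next=#  (t=0,i=12, bit7=1)
  nb ##.: next=.  (t=0,i=1, bit6=0)
  nb #.#: next=#  (t=0,i=10, bit5=1)
  nb #..: next=.  (t=0,i=2, bit4=0)
  nb .##: next=#  (t=0,i=0, bit3=1)
  nb .#.: next=.  (t=0,i=9, bit2=0)
  nb ..#: next=.  (t=0,i=8, bit1=0)
  nb ...: next=#  (t=0,i=3, bit0=1)
  bits 10101001 = 169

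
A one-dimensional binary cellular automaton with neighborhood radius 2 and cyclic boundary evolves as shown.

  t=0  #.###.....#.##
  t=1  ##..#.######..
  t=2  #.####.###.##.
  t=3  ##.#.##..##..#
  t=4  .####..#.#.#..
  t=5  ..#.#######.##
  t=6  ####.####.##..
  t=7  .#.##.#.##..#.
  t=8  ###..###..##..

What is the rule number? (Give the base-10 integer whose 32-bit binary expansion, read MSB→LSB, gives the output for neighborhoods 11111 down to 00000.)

3190263143

  #####|#  b31=1 t=1,i=8
  ####.|.  b30=0 t=1,i=10
  ###.#|#  b29=1 t=0,i=0
  ###..|#  b28=1 t=0,i=4
  ##.##|#  b27=1 t=0,i=1
  ##.#.|#  b26=1 t=2,i=13
  ##..#|#  b25=1 t=1,i=2
  ##...|.  b24=0 t=0,i=5
  #.###|.  b23=0 t=0,i=2
  #.##.|.  b22=0 t=2,i=11
  #.#.#|#  b21=1 t=2,i=0
  #.#..|.  b20=0 t=4,i=11
  #..##|.  b19=0 t=1,i=13
  #..#.|#  b18=1 t=1,i=3
  #...#|#  b17=1 t=4,i=13
  #....|#  b16=1 t=0,i=6
  .####|#  b15=1 t=1,i=7
  .###.|.  b14=0 t=0,i=3
  .##.#|.  b13=0 t=2,i=12
  .##..|.  b12=0 t=1,i=1
  .#.##|#  b11=1 t=0,i=11
  .#.#.|#  b10=1 t=4,i=8
  .#..#|.  b9=0 t=7,i=13
  .#...|#  b8=1 t=4,i=12
  ..###|.  b7=0 t=3,i=13
  ..##.|#  b6=1 t=1,i=0
  ..#.#|#  b5=1 t=0,i=10
  ..#..|.  b4=0 t=7,i=12
  ...##|.  b3=0 t=4,i=0
  ...#.|#  b2=1 t=0,i=9
  ....#|#  b1=1 t=0,i=8
  .....|#  b0=1 t=0,i=7
  bits 10111110001001111000110101100111 = 3190263143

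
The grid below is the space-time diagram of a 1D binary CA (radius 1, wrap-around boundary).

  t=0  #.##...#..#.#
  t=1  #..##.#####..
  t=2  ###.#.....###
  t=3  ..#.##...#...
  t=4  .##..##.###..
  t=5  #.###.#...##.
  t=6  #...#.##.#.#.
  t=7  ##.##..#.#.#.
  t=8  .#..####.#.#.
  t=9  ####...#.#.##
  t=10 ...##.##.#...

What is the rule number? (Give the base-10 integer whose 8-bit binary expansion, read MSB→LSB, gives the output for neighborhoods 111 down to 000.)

  ###|.  b7=0 t=1,i=7
  ##.|#  b6=1 t=0,i=0
  #.#|.  b5=0 t=0,i=1
  #..|#  b4=1 t=0,i=4
  .##|.  b3=0 t=0,i=2
  .#.|#  b2=1 t=0,i=7
  ..#|#  b1=1 t=0,i=6
  ...|.  b0=0 t=0,i=5
  bits 01010110 = 86

86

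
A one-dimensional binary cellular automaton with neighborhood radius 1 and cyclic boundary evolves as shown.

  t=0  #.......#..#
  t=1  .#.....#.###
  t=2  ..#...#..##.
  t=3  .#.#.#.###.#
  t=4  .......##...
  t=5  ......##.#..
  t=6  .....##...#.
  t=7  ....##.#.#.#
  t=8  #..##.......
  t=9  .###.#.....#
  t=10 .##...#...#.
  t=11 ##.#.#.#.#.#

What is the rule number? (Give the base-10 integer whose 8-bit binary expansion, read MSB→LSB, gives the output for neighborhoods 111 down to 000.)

  ###|#  b7=1 t=1,i=10
  ##.|.  b6=0 t=0,i=0
  #.#|.  b5=0 t=1,i=0
  #..|#  b4=1 t=0,i=1
  .##|#  b3=1 t=0,i=11
  .#.|.  b2=0 t=0,i=8
  ..#|#  b1=1 t=0,i=7
  ...|.  b0=0 t=0,i=2
  bits 10011010 = 154

154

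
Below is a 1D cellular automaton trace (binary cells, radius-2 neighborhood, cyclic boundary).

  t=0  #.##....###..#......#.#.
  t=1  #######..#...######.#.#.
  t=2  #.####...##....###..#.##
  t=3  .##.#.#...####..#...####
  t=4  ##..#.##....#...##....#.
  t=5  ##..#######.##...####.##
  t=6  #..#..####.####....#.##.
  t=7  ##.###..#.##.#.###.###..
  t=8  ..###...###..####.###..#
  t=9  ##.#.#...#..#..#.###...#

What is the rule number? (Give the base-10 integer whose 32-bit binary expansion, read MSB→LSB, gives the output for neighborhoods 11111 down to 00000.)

  #####|#  b31=1 t=1,i=2
  ####.|#  b30=1 t=1,i=5
  ###.#|.  b29=0 t=1,i=18
  ###..|.  b28=0 t=0,i=10
  ##.##|#  b27=1 t=2,i=1
  ##.#.|.  b26=0 t=1,i=19
  ##..#|.  b25=0 t=0,i=11
  ##...|#  b24=1 t=0,i=4
  #.###|#  b23=1 t=1,i=0
  #.##.|#  b22=1 t=0,i=2
  #.#.#|#  b21=1 t=0,i=0
  #.#..|#  b20=1 t=3,i=6
  #..##|#  b19=1 t=5,i=3
  #..#.|.  b18=0 t=0,i=12
  #...#|.  b17=0 t=1,i=11
  #....|#  b16=1 t=0,i=5
  .####|.  b15=0 t=1,i=1
  .###.|#  b14=1 t=0,i=9
  .##.#|.  b13=0 t=3,i=2
  .##..|#  b12=1 t=0,i=3
  .#.##|#  b11=1 t=0,i=1
  .#.#.|.  b10=0 t=0,i=21
  .#..#|#  b9=1 t=6,i=1
  .#...|#  b8=1 t=0,i=14
  ..###|.  b7=0 t=0,i=8
  ..##.|.  b6=0 t=2,i=9
  ..#.#|#  b5=1 t=0,i=20
  ..#..|#  b4=1 t=0,i=13
  ...##|.  b3=0 t=0,i=7
  ...#.|.  b2=0 t=0,i=19
  ....#|#  b1=1 t=0,i=6
  .....|#  b0=1 t=0,i=16
  bits 11001001111110010101101100110011 = 3388562227

3388562227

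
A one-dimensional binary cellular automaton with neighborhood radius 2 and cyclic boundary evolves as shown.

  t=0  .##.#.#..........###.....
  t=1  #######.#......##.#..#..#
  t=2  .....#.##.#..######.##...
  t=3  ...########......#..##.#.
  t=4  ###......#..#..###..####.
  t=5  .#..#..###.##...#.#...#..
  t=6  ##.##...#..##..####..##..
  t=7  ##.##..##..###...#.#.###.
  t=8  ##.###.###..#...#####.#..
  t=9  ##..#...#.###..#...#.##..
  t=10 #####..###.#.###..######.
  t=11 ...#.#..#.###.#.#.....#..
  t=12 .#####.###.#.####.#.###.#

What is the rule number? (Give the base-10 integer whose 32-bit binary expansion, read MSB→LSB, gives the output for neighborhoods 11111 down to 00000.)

1182104702

  nb #####: next=.  (t=1,i=1, bit31=0)
  nb ####.: next=#  (t=1,i=5, bit30=1)
  nb ###.#: next=.  (t=1,i=6, bit29=0)
  nb ###..: next=.  (t=0,i=19, bit28=0)
  nb ##.##: next=.  (t=2,i=19, bit27=0)
  nb ##.#.: next=#  (t=0,i=3, bit26=1)
  nb ##..#: next=#  (t=4,i=18, bit25=1)
  nb ##...: next=.  (t=0,i=20, bit24=0)
  nb #.###: next=.  (t=4,i=0, bit23=0)
  nb #.##.: next=#  (t=2,i=7, bit22=1)
  nb #.#.#: next=#  (t=0,i=4, bit21=1)
  nb #.#..: next=#  (t=0,i=6, bit20=1)
  nb #..##: next=.  (t=1,i=23, bit19=0)
  nb #..#.: next=#  (t=1,i=20, bit18=1)
  nb #...#: next=.  (t=5,i=14, bit17=0)
  nb #....: next=#  (t=0,i=8, bit16=1)
  nb .####: next=.  (t=1,i=0, bit15=0)
  nb .###.: next=#  (t=0,i=18, bit14=1)
  nb .##.#: next=#  (t=0,i=2, bit13=1)
  nb .##..: next=#  (t=2,i=21, bit12=1)
  nb .#.##: next=#  (t=2,i=6, bit11=1)
  nb .#.#.: next=#  (t=0,i=5, bit10=1)
  nb .#..#: next=.  (t=1,i=19, bit9=0)
  nb .#...: next=.  (t=0,i=7, bit8=0)
  nb ..###: next=.  (t=0,i=17, bit7=0)
  nb ..##.: next=#  (t=0,i=1, bit6=1)
  nb ..#.#: next=#  (t=2,i=5, bit5=1)
  nb ..#..: next=#  (t=1,i=21, bit4=1)
  nb ...##: next=#  (t=0,i=0, bit3=1)
  nb ...#.: next=#  (t=2,i=4, bit2=1)
  nb ....#: next=#  (t=0,i=15, bit1=1)
  nb .....: next=.  (t=0,i=9, bit0=0)
  bits 01000110011101010111110001111110 = 1182104702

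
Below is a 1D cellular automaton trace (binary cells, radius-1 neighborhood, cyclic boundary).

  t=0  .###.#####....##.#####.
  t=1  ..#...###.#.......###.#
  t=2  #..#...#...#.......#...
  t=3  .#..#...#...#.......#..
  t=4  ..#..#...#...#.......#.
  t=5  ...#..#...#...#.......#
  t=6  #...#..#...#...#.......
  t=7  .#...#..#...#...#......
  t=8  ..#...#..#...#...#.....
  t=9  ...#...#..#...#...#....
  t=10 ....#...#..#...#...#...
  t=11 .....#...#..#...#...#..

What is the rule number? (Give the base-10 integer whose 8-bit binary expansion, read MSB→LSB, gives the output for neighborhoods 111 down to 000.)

  [7] ### => #  t=0,i=2
  [6] ##. => .  t=0,i=3
  [5] #.# => .  t=0,i=4
  [4] #.. => #  t=0,i=10
  [3] .## => .  t=0,i=1
  [2] .#. => .  t=1,i=2
  [1] ..# => .  t=0,i=0
  [0] ... => .  t=0,i=11
  bits 10010000 = 144

144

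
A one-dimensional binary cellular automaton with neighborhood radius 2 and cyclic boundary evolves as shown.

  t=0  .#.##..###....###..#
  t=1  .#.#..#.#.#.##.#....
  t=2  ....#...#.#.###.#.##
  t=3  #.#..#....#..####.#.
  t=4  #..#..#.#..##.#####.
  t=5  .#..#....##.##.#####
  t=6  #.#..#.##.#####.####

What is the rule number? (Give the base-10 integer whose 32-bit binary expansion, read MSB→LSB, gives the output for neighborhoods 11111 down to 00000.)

3983074059

  #####|#  b31=1 t=4,i=16
  ####.|#  b30=1 t=3,i=15
  ###.#|#  b29=1 t=2,i=14
  ###..|.  b28=0 t=0,i=9
  ##.##|#  b27=1 t=4,i=13
  ##.#.|#  b26=1 t=1,i=14
  ##..#|.  b25=0 t=0,i=5
  ##...|#  b24=1 t=0,i=10
  #.###|.  b23=0 t=2,i=12
  #.##.|#  b22=1 t=0,i=3
  #.#.#|#  b21=1 t=0,i=1
  #.#..|.  b20=0 t=1,i=3
  #..##|#  b19=1 t=0,i=6
  #..#.|.  b18=0 t=0,i=18
  #...#|.  b17=0 t=2,i=6
  #....|.  b16=0 t=0,i=11
  .####|#  b15=1 t=3,i=14
  .###.|#  b14=1 t=0,i=8
  .##.#|#  b13=1 t=1,i=13
  .##..|.  b12=0 t=0,i=4
  .#.##|.  b11=0 t=0,i=2
  .#.#.|.  b10=0 t=0,i=0
  .#..#|#  b9=1 t=1,i=4
  .#...|#  b8=1 t=1,i=16
  ..###|.  b7=0 t=0,i=7
  ..##.|.  b6=0 t=4,i=11
  ..#.#|.  b5=0 t=0,i=19
  ..#..|.  b4=0 t=2,i=4
  ...##|#  b3=1 t=0,i=13
  ...#.|.  b2=0 t=1,i=0
  ....#|#  b1=1 t=0,i=12
  .....|#  b0=1 t=1,i=18
  bits 11101101011010001110001100001011 = 3983074059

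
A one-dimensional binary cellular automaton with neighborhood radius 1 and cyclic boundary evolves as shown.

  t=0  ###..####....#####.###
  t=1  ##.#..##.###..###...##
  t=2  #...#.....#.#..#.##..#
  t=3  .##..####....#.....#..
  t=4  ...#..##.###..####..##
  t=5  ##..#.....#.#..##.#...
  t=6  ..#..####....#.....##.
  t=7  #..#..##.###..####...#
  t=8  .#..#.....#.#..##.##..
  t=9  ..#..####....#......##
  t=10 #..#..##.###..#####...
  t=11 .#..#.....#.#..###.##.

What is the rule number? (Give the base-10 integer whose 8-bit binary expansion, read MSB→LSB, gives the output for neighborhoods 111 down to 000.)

145

  [7] ### => #  t=0,i=0
  [6] ##. => .  t=0,i=2
  [5] #.# => .  t=0,i=18
  [4] #.. => #  t=0,i=3
  [3] .## => .  t=0,i=5
  [2] .#. => .  t=1,i=3
  [1] ..# => .  t=0,i=4
  [0] ... => #  t=0,i=10
  bits 10010001 = 145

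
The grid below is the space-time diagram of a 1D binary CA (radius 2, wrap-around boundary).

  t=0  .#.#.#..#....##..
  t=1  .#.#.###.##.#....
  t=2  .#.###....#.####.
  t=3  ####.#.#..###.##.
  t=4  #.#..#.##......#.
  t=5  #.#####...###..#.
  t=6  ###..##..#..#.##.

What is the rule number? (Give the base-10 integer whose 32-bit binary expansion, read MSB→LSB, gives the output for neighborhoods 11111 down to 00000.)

  ##### -> .   bit 31 = 0  t=5,i=4
  ####. -> #   bit 30 = 1  t=2,i=14
  ###.# -> .   bit 29 = 0  t=1,i=7
  ###.. -> #   bit 28 = 1  t=2,i=5
  ##.## -> .   bit 27 = 0  t=1,i=8
  ##.#. -> .   bit 26 = 0  t=1,i=11
  ##..# -> .   bit 25 = 0  t=2,i=16
  ##... -> .   bit 24 = 0  t=0,i=15
  #.### -> #   bit 23 = 1  t=1,i=5
  #.##. -> .   bit 22 = 0  t=1,i=9
  #.#.# -> #   bit 21 = 1  t=0,i=3
  #.#.. -> #   bit 20 = 1  t=0,i=5
  #..## -> .   bit 19 = 0  t=3,i=9
  #..#. -> #   bit 18 = 1  t=0,i=7
  #...# -> .   bit 17 = 0  t=0,i=16
  #.... -> #   bit 16 = 1  t=0,i=10
  .#### -> .   bit 15 = 0  t=2,i=13
  .###. -> .   bit 14 = 0  t=1,i=6
  .##.# -> #   bit 13 = 1  t=1,i=10
  .##.. -> .   bit 12 = 0  t=0,i=14
  .#.## -> #   bit 11 = 1  t=1,i=4
  .#.#. -> .   bit 10 = 0  t=0,i=2
  .#..# -> #   bit 9 = 1  t=0,i=6
  .#... -> #   bit 8 = 1  t=0,i=9
  ..### -> .   bit 7 = 0  t=3,i=10
  ..##. -> .   bit 6 = 0  t=0,i=13
  ..#.# -> #   bit 5 = 1  t=0,i=1
  ..#.. -> .   bit 4 = 0  t=0,i=8
  ...## -> #   bit 3 = 1  t=0,i=12
  ...#. -> .   bit 2 = 0  t=0,i=0
  ....# -> .   bit 1 = 0  t=0,i=11
  ..... -> #   bit 0 = 1  t=1,i=15
  bits 01010000101101010010101100101001 = 1354050345

1354050345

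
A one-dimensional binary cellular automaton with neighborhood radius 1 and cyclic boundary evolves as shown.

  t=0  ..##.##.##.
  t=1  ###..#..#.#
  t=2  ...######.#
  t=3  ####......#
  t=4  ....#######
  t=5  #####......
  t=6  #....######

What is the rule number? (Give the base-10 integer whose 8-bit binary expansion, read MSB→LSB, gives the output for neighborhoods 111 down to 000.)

  ### -> .   bit 7 = 0  t=1,i=0
  ##. -> .   bit 6 = 0  t=0,i=3
  #.# -> .   bit 5 = 0  t=0,i=4
  #.. -> #   bit 4 = 1  t=0,i=10
  .## -> #   bit 3 = 1  t=0,i=2
  .#. -> #   bit 2 = 1  t=1,i=5
  ..# -> #   bit 1 = 1  t=0,i=1
  ... -> #   bit 0 = 1  t=0,i=0
  bits 00011111 = 31

31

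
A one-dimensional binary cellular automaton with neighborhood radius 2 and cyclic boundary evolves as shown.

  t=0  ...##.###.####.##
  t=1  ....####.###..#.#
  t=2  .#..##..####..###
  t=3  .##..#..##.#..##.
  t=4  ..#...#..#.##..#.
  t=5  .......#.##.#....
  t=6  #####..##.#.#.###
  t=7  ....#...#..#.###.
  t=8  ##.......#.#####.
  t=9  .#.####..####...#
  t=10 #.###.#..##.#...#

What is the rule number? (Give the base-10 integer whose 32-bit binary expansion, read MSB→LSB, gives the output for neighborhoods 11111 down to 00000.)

  nb #####: next=.  (t=6,i=0, bit31=0)
  nb ####.: next=.  (t=0,i=12, bit30=0)
  nb ###.#: next=.  (t=0,i=8, bit29=0)
  nb ###..: next=#  (t=1,i=11, bit28=1)
  nb ##.##: next=#  (t=0,i=5, bit27=1)
  nb ##.#.: next=.  (t=2,i=0, bit26=0)
  nb ##..#: next=.  (t=1,i=12, bit25=0)
  nb ##...: next=.  (t=0,i=0, bit24=0)
  nb #.###: next=#  (t=0,i=6, bit23=1)
  nb #.##.: next=.  (t=0,i=15, bit22=0)
  nb #.#.#: next=.  (t=6,i=10, bit21=0)
  nb #.#..: next=#  (t=1,i=16, bit20=1)
  nb #..##: next=.  (t=2,i=3, bit19=0)
  nb #..#.: next=.  (t=1,i=13, bit18=0)
  nb #...#: next=.  (t=0,i=1, bit17=0)
  nb #....: next=#  (t=1,i=1, bit16=1)
  nb .####: next=#  (t=0,i=11, bit15=1)
  nb .###.: next=#  (t=0,i=7, bit14=1)
  nb .##.#: next=#  (t=0,i=4, bit13=1)
  nb .##..: next=#  (t=0,i=16, bit12=1)
  nb .#.##: next=#  (t=4,i=10, bit11=1)
  nb .#.#.: next=#  (t=1,i=15, bit10=1)
  nb .#..#: next=#  (t=2,i=2, bit9=1)
  nb .#...: next=.  (t=1,i=0, bit8=0)
  nb ..###: next=#  (t=1,i=4, bit7=1)
  nb ..##.: next=.  (t=0,i=3, bit6=0)
  nb ..#.#: next=#  (t=1,i=14, bit5=1)
  nb ..#..: next=.  (t=3,i=5, bit4=0)
  nb ...##: next=.  (t=0,i=2, bit3=0)
  nb ...#.: next=.  (t=4,i=1, bit2=0)
  nb ....#: next=.  (t=1,i=2, bit1=0)
  nb .....: next=#  (t=5,i=0, bit0=1)
  bits 00011000100100011111111010100001 = 412221089

412221089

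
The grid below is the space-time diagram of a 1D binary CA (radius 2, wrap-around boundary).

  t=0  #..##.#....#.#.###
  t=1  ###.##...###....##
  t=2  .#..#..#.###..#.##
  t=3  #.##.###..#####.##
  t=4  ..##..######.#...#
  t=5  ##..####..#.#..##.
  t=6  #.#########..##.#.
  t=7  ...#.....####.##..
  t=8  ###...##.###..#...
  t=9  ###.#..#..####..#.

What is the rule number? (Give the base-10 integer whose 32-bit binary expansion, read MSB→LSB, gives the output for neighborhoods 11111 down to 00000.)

  #####|.  b31=0 t=1,i=0
  ####.|#  b30=1 t=0,i=17
  ###.#|.  b29=0 t=1,i=2
  ###..|#  b28=1 t=0,i=0
  ##.##|.  b27=0 t=1,i=3
  ##.#.|#  b26=1 t=0,i=5
  ##..#|#  b25=1 t=0,i=1
  ##...|.  b24=0 t=1,i=6
  #.###|.  b23=0 t=0,i=15
  #.##.|#  b22=1 t=1,i=4
  #.#.#|.  b21=0 t=0,i=13
  #.#..|.  b20=0 t=0,i=6
  #..##|#  b19=1 t=0,i=2
  #..#.|#  b18=1 t=2,i=3
  #...#|#  b17=1 t=1,i=7
  #....|.  b16=0 t=0,i=8
  .####|#  b15=1 t=0,i=16
  .###.|#  b14=1 t=1,i=10
  .##.#|#  b13=1 t=0,i=4
  .##..|.  b12=0 t=1,i=5
  .#.##|.  b11=0 t=0,i=14
  .#.#.|.  b10=0 t=0,i=12
  .#..#|#  b9=1 t=2,i=2
  .#...|.  b8=0 t=0,i=7
  ..###|#  b7=1 t=1,i=9
  ..##.|.  b6=0 t=0,i=3
  ..#.#|#  b5=1 t=0,i=11
  ..#..|.  b4=0 t=2,i=4
  ...##|.  b3=0 t=1,i=8
  ...#.|#  b2=1 t=0,i=10
  ....#|#  b1=1 t=0,i=9
  .....|#  b0=1 t=7,i=0
  bits 01010110010011101110001010100111 = 1448010407

1448010407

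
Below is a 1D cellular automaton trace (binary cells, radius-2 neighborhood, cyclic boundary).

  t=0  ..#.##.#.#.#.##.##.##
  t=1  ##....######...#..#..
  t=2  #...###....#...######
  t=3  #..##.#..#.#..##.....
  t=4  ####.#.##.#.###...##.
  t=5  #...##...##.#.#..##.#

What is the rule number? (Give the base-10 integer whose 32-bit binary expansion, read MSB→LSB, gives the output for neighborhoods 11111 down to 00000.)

  [31] ##### => .  t=1,i=8
  [30] ####. => .  t=1,i=10
  [29] ###.# => .  t=4,i=3
  [28] ###.. => #  t=1,i=11
  [27] ##.## => #  t=0,i=15
  [26] ##.#. => #  t=0,i=6
  [25] ##..# => #  t=0,i=0
  [24] ##... => .  t=1,i=2
  [23] #.### => #  t=4,i=0
  [22] #.##. => .  t=0,i=4
  [21] #.#.# => #  t=0,i=7
  [20] #.#.. => .  t=3,i=6
  [19] #..## => #  t=1,i=20
  [18] #..#. => #  t=0,i=1
  [17] #...# => .  t=1,i=13
  [16] #.... => .  t=1,i=3
  [15] .#### => .  t=1,i=7
  [14] .###. => .  t=2,i=5
  [13] .##.# => .  t=0,i=5
  [12] .##.. => .  t=0,i=20
  [11] .#.## => .  t=0,i=3
  [10] .#.#. => #  t=0,i=8
  [9] .#..# => #  t=1,i=16
  [8] .#... => .  t=2,i=12
  [7] ..### => #  t=1,i=6
  [6] ..##. => #  t=1,i=0
  [5] ..#.# => .  t=0,i=2
  [4] ..#.. => #  t=1,i=15
  [3] ...## => #  t=1,i=5
  [2] ...#. => .  t=1,i=14
  [1] ....# => #  t=1,i=4
  [0] ..... => #  t=3,i=18
  bits 00011110101011000000011011011011 = 514590427

514590427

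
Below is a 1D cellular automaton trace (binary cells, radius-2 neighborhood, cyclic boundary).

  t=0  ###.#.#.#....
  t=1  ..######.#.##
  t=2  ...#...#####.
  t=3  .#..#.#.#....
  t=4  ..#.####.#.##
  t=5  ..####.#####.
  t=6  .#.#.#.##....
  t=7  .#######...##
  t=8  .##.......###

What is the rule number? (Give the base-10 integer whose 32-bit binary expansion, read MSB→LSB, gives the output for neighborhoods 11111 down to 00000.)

618704747

  #####|.  b31=0 t=1,i=4
  ####.|.  b30=0 t=1,i=6
  ###.#|#  b29=1 t=0,i=2
  ###..|.  b28=0 t=2,i=11
  ##.##|.  b27=0 t=5,i=6
  ##.#.|#  b26=1 t=0,i=3
  ##..#|.  b25=0 t=1,i=0
  ##...|.  b24=0 t=2,i=12
  #.###|#  b23=1 t=4,i=4
  #.##.|#  b22=1 t=1,i=11
  #.#.#|#  b21=1 t=0,i=4
  #.#..|.  b20=0 t=0,i=8
  #..##|.  b19=0 t=1,i=1
  #..#.|.  b18=0 t=3,i=3
  #...#|.  b17=0 t=2,i=5
  #....|.  b16=0 t=0,i=10
  .####|#  b15=1 t=1,i=3
  .###.|.  b14=0 t=0,i=1
  .##.#|#  b13=1 t=7,i=12
  .##..|.  b12=0 t=1,i=12
  .#.##|#  b11=1 t=1,i=10
  .#.#.|#  b10=1 t=0,i=5
  .#..#|#  b9=1 t=3,i=2
  .#...|#  b8=1 t=0,i=9
  ..###|.  b7=0 t=0,i=0
  ..##.|#  b6=1 t=7,i=11
  ..#.#|#  b5=1 t=3,i=4
  ..#..|.  b4=0 t=2,i=3
  ...##|#  b3=1 t=0,i=12
  ...#.|.  b2=0 t=2,i=2
  ....#|#  b1=1 t=0,i=11
  .....|#  b0=1 t=3,i=11
  bits 00100100111000001010111101101011 = 618704747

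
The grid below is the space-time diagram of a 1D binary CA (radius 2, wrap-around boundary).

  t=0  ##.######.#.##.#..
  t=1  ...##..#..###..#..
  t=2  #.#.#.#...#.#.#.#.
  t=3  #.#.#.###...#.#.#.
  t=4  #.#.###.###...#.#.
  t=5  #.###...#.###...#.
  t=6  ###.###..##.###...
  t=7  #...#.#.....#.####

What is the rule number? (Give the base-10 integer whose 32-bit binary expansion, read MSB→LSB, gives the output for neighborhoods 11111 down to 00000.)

1375115657

  [31] ##### => .  t=0,i=5
  [30] ####. => #  t=0,i=7
  [29] ###.# => .  t=0,i=8
  [28] ###.. => #  t=1,i=12
  [27] ##.## => .  t=0,i=2
  [26] ##.#. => .  t=0,i=9
  [25] ##..# => .  t=1,i=5
  [24] ##... => #  t=3,i=9
  [23] #.### => #  t=0,i=3
  [22] #.##. => #  t=0,i=12
  [21] #.#.# => #  t=0,i=10
  [20] #.#.. => #  t=0,i=15
  [19] #..## => .  t=0,i=17
  [18] #..#. => #  t=1,i=6
  [17] #...# => #  t=2,i=8
  [16] #.... => .  t=1,i=17
  [15] .#### => #  t=0,i=4
  [14] .###. => .  t=1,i=11
  [13] .##.# => .  t=0,i=1
  [12] .##.. => #  t=1,i=4
  [11] .#.## => #  t=0,i=11
  [10] .#.#. => .  t=2,i=1
  [9] .#..# => .  t=0,i=16
  [8] .#... => #  t=1,i=16
  [7] ..### => #  t=1,i=10
  [6] ..##. => .  t=0,i=0
  [5] ..#.# => .  t=2,i=10
  [4] ..#.. => .  t=1,i=7
  [3] ...## => #  t=1,i=2
  [2] ...#. => .  t=2,i=9
  [1] ....# => .  t=1,i=1
  [0] ..... => #  t=1,i=0
  bits 01010001111101101001100110001001 = 1375115657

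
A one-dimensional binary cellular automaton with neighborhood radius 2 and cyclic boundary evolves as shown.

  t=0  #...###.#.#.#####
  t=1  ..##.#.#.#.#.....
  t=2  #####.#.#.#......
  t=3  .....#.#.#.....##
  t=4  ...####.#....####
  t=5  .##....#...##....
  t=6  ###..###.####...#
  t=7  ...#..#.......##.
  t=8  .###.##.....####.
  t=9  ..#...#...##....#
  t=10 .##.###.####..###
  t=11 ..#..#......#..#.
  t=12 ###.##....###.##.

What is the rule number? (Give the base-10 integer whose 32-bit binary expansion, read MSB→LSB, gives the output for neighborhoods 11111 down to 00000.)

101088382

  nb #####: next=.  (t=0,i=14, bit31=0)
  nb ####.: next=.  (t=0,i=16, bit30=0)
  nb ###.#: next=.  (t=0,i=6, bit29=0)
  nb ###..: next=.  (t=0,i=0, bit28=0)
  nb ##.##: next=.  (t=6,i=8, bit27=0)
  nb ##.#.: next=#  (t=0,i=7, bit26=1)
  nb ##..#: next=#  (t=6,i=3, bit25=1)
  nb ##...: next=.  (t=0,i=1, bit24=0)
  nb #.###: next=.  (t=0,i=12, bit23=0)
  nb #.##.: next=.  (t=8,i=5, bit22=0)
  nb #.#.#: next=.  (t=0,i=8, bit21=0)
  nb #.#..: next=.  (t=1,i=11, bit20=0)
  nb #..##: next=.  (t=6,i=4, bit19=0)
  nb #..#.: next=#  (t=7,i=5, bit18=1)
  nb #...#: next=#  (t=0,i=2, bit17=1)
  nb #....: next=.  (t=1,i=13, bit16=0)
  nb .####: next=.  (t=0,i=13, bit15=0)
  nb .###.: next=#  (t=0,i=5, bit14=1)
  nb .##.#: next=#  (t=1,i=3, bit13=1)
  nb .##..: next=#  (t=3,i=16, bit12=1)
  nb .#.##: next=#  (t=0,i=11, bit11=1)
  nb .#.#.: next=#  (t=0,i=9, bit10=1)
  nb .#..#: next=.  (t=7,i=4, bit9=0)
  nb .#...: next=.  (t=1,i=12, bit8=0)
  nb ..###: next=.  (t=0,i=4, bit7=0)
  nb ..##.: next=#  (t=1,i=2, bit6=1)
  nb ..#.#: next=#  (t=3,i=5, bit5=1)
  nb ..#..: next=#  (t=5,i=7, bit4=1)
  nb ...##: next=#  (t=0,i=3, bit3=1)
  nb ...#.: next=#  (t=3,i=4, bit2=1)
  nb ....#: next=#  (t=1,i=0, bit1=1)
  nb .....: next=.  (t=1,i=14, bit0=0)
  bits 00000110000001100111110001111110 = 101088382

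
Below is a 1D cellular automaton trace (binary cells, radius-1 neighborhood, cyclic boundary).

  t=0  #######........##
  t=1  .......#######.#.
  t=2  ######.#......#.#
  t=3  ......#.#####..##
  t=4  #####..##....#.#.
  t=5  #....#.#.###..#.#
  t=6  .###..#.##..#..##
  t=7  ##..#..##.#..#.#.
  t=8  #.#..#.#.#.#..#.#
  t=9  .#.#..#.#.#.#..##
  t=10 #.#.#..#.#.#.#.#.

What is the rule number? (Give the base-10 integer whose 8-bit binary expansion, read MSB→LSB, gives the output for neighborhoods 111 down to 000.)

  nb ###: next=.  (t=0,i=0, bit7=0)
  nb ##.: next=.  (t=0,i=6, bit6=0)
  nb #.#: next=#  (t=1,i=14, bit5=1)
  nb #..: next=#  (t=0,i=7, bit4=1)
  nb .##: next=#  (t=0,i=15, bit3=1)
  nb .#.: next=.  (t=1,i=15, bit2=0)
  nb ..#: next=.  (t=0,i=14, bit1=0)
  nb ...: next=#  (t=0,i=8, bit0=1)
  bits 00111001 = 57

57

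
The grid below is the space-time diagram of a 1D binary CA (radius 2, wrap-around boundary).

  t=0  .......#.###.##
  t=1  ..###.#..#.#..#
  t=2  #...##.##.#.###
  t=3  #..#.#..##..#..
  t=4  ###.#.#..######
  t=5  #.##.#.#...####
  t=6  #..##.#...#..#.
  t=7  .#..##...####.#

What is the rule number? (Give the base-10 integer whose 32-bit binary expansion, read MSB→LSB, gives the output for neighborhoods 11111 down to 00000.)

3062117917

  [31] ##### => #  t=4,i=0
  [30] ####. => .  t=2,i=14
  [29] ###.# => #  t=0,i=11
  [28] ###.. => #  t=2,i=0
  [27] ##.## => .  t=0,i=12
  [26] ##.#. => #  t=1,i=5
  [25] ##..# => #  t=3,i=10
  [24] ##... => .  t=0,i=0
  [23] #.### => #  t=0,i=9
  [22] #.##. => .  t=0,i=13
  [21] #.#.# => .  t=2,i=10
  [20] #.#.. => .  t=1,i=6
  [19] #..## => .  t=1,i=1
  [18] #..#. => #  t=1,i=8
  [17] #...# => .  t=2,i=2
  [16] #.... => .  t=0,i=1
  [15] .#### => .  t=2,i=13
  [14] .###. => .  t=0,i=10
  [13] .##.# => #  t=2,i=5
  [12] .##.. => #  t=0,i=14
  [11] .#.## => .  t=0,i=8
  [10] .#.#. => #  t=1,i=10
  [9] .#..# => #  t=1,i=0
  [8] .#... => .  t=5,i=8
  [7] ..### => .  t=1,i=2
  [6] ..##. => .  t=2,i=4
  [5] ..#.# => .  t=0,i=7
  [4] ..#.. => #  t=1,i=14
  [3] ...## => #  t=2,i=3
  [2] ...#. => #  t=0,i=6
  [1] ....# => .  t=0,i=5
  [0] ..... => #  t=0,i=2
  bits 10110110100001000011011000011101 = 3062117917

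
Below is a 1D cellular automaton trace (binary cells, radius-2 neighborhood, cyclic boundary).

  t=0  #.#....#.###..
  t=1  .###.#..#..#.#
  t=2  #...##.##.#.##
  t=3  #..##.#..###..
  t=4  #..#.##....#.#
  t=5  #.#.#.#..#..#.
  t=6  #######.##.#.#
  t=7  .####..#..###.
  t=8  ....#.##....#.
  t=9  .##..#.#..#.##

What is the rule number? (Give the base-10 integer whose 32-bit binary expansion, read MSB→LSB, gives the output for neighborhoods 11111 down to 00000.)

  [31] ##### => #  t=6,i=1
  [30] ####. => .  t=6,i=5
  [29] ###.# => .  t=1,i=3
  [28] ###.. => #  t=0,i=11
  [27] ##.## => #  t=2,i=6
  [26] ##.#. => #  t=1,i=4
  [25] ##..# => .  t=0,i=12
  [24] ##... => .  t=2,i=1
  [23] #.### => .  t=0,i=9
  [22] #.##. => .  t=2,i=7
  [21] #.#.# => #  t=1,i=13
  [20] #.#.. => #  t=0,i=2
  [19] #..## => .  t=3,i=2
  [18] #..#. => #  t=0,i=13
  [17] #...# => .  t=2,i=2
  [16] #.... => .  t=0,i=4
  [15] .#### => .  t=6,i=0
  [14] .###. => .  t=0,i=10
  [13] .##.# => .  t=2,i=5
  [12] .##.. => #  t=4,i=0
  [11] .#.## => #  t=0,i=8
  [10] .#.#. => #  t=0,i=1
  [9] .#..# => .  t=1,i=6
  [8] .#... => #  t=0,i=3
  [7] ..### => .  t=3,i=9
  [6] ..##. => #  t=2,i=4
  [5] ..#.# => .  t=0,i=0
  [4] ..#.. => #  t=1,i=8
  [3] ...## => #  t=2,i=3
  [2] ...#. => .  t=0,i=6
  [1] ....# => #  t=0,i=5
  [0] ..... => #  t=8,i=1
  bits 10011100001101000001110101011011 = 2620661083

2620661083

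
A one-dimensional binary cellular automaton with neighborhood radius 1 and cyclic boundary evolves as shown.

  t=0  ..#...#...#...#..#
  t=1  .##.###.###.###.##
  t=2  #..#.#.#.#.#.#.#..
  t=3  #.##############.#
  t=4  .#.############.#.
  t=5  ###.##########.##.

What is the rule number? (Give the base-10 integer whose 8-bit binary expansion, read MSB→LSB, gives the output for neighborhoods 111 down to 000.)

  ###|#  b7=1 t=1,i=5
  ##.|.  b6=0 t=1,i=2
  #.#|#  b5=1 t=1,i=0
  #..|.  b4=0 t=0,i=0
  .##|.  b3=0 t=1,i=1
  .#.|#  b2=1 t=0,i=2
  ..#|#  b1=1 t=0,i=1
  ...|#  b0=1 t=0,i=4
  bits 10100111 = 167

167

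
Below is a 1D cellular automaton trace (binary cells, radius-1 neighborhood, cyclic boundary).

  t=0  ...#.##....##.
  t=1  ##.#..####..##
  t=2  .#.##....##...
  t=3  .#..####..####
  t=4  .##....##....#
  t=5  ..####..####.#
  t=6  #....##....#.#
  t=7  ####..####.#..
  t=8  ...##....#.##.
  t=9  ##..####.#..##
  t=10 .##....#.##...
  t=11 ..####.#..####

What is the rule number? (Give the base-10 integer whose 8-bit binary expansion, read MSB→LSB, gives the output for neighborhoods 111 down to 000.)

85

  nb ###: next=.  (t=1,i=0, bit7=0)
  nb ##.: next=#  (t=0,i=6, bit6=1)
  nb #.#: next=.  (t=0,i=4, bit5=0)
  nb #..: next=#  (t=0,i=7, bit4=1)
  nb .##: next=.  (t=0,i=5, bit3=0)
  nb .#.: next=#  (t=0,i=3, bit2=1)
  nb ..#: next=.  (t=0,i=2, bit1=0)
  nb ...: next=#  (t=0,i=0, bit0=1)
  bits 01010101 = 85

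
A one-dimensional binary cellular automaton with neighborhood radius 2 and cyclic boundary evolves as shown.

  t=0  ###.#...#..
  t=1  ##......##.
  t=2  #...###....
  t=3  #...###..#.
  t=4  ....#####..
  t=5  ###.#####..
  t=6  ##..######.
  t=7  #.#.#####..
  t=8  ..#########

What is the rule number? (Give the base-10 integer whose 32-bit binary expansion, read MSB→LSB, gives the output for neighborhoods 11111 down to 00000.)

  nb #####: next=#  (t=4,i=6, bit31=1)
  nb ####.: next=#  (t=4,i=7, bit30=1)
  nb ###.#: next=.  (t=0,i=2, bit29=0)
  nb ###..: next=#  (t=2,i=6, bit28=1)
  nb ##.##: next=.  (t=1,i=10, bit27=0)
  nb ##.#.: next=.  (t=0,i=3, bit26=0)
  nb ##..#: next=#  (t=3,i=7, bit25=1)
  nb ##...: next=.  (t=1,i=2, bit24=0)
  nb #.###: next=#  (t=5,i=4, bit23=1)
  nb #.##.: next=#  (t=1,i=0, bit22=1)
  nb #.#.#: next=#  (t=7,i=2, bit21=1)
  nb #.#..: next=.  (t=0,i=4, bit20=0)
  nb #..##: next=.  (t=0,i=10, bit19=0)
  nb #..#.: next=#  (t=3,i=8, bit18=1)
  nb #...#: next=.  (t=0,i=6, bit17=0)
  nb #....: next=.  (t=1,i=3, bit16=0)
  nb .####: next=#  (t=4,i=5, bit15=1)
  nb .###.: next=#  (t=0,i=1, bit14=1)
  nb .##.#: next=.  (t=1,i=9, bit13=0)
  nb .##..: next=.  (t=1,i=1, bit12=0)
  nb .#.##: next=#  (t=7,i=3, bit11=1)
  nb .#.#.: next=.  (t=3,i=10, bit10=0)
  nb .#..#: next=#  (t=0,i=9, bit9=1)
  nb .#...: next=.  (t=0,i=5, bit8=0)
  nb ..###: next=#  (t=0,i=0, bit7=1)
  nb ..##.: next=.  (t=1,i=8, bit6=0)
  nb ..#.#: next=.  (t=3,i=9, bit5=0)
  nb ..#..: next=#  (t=0,i=8, bit4=1)
  nb ...##: next=.  (t=1,i=7, bit3=0)
  nb ...#.: next=.  (t=0,i=7, bit2=0)
  nb ....#: next=#  (t=1,i=6, bit1=1)
  nb .....: next=#  (t=1,i=4, bit0=1)
  bits 11010010111001001100101010010011 = 3538209427

3538209427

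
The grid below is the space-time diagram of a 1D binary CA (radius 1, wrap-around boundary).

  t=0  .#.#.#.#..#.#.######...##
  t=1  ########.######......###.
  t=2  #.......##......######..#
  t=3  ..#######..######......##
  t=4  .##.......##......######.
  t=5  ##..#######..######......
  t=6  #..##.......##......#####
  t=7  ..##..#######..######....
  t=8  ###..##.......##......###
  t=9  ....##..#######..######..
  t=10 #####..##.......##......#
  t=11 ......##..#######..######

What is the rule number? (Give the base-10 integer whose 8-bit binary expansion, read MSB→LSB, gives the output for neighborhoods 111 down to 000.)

  ###|.  b7=0 t=0,i=15
  ##.|.  b6=0 t=0,i=19
  #.#|#  b5=1 t=0,i=0
  #..|.  b4=0 t=0,i=8
  .##|#  b3=1 t=0,i=14
  .#.|#  b2=1 t=0,i=1
  ..#|#  b1=1 t=0,i=9
  ...|#  b0=1 t=0,i=21
  bits 00101111 = 47

47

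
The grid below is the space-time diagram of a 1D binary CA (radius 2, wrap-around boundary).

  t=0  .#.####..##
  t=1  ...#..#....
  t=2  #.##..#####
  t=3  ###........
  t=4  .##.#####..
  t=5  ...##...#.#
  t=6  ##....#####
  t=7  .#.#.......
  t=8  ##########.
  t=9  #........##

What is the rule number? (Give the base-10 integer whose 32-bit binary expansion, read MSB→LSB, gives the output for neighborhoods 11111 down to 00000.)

953369909

  nb #####: next=.  (t=2,i=8, bit31=0)
  nb ####.: next=.  (t=0,i=5, bit30=0)
  nb ###.#: next=#  (t=2,i=0, bit29=1)
  nb ###..: next=#  (t=0,i=6, bit28=1)
  nb ##.##: next=#  (t=2,i=1, bit27=1)
  nb ##.#.: next=.  (t=0,i=0, bit26=0)
  nb ##..#: next=.  (t=0,i=7, bit25=0)
  nb ##...: next=.  (t=3,i=3, bit24=0)
  nb #.###: next=#  (t=0,i=3, bit23=1)
  nb #.##.: next=#  (t=2,i=2, bit22=1)
  nb #.#.#: next=.  (t=0,i=1, bit21=0)
  nb #.#..: next=#  (t=5,i=10, bit20=1)
  nb #..##: next=.  (t=0,i=8, bit19=0)
  nb #..#.: next=.  (t=1,i=5, bit18=0)
  nb #...#: next=#  (t=4,i=10, bit17=1)
  nb #....: next=#  (t=1,i=8, bit16=1)
  nb .####: next=.  (t=0,i=4, bit15=0)
  nb .###.: next=#  (t=3,i=1, bit14=1)
  nb .##.#: next=.  (t=0,i=10, bit13=0)
  nb .##..: next=.  (t=2,i=3, bit12=0)
  nb .#.##: next=.  (t=0,i=2, bit11=0)
  nb .#.#.: next=#  (t=5,i=9, bit10=1)
  nb .#..#: next=.  (t=1,i=4, bit9=0)
  nb .#...: next=#  (t=1,i=7, bit8=1)
  nb ..###: next=.  (t=2,i=6, bit7=0)
  nb ..##.: next=.  (t=0,i=9, bit6=0)
  nb ..#.#: next=#  (t=5,i=8, bit5=1)
  nb ..#..: next=#  (t=1,i=3, bit4=1)
  nb ...##: next=.  (t=3,i=10, bit3=0)
  nb ...#.: next=#  (t=1,i=2, bit2=1)
  nb ....#: next=.  (t=1,i=1, bit1=0)
  nb .....: next=#  (t=1,i=0, bit0=1)
  bits 00111000110100110100010100110101 = 953369909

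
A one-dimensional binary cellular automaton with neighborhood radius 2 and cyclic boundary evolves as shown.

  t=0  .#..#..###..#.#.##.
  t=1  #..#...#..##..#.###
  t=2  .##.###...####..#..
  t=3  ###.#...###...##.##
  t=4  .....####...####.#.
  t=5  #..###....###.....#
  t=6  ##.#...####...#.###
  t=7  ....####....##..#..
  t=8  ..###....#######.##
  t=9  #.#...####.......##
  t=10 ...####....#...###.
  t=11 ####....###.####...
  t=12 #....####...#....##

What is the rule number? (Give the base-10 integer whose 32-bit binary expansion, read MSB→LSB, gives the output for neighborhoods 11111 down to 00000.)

  ##### -> .   bit 31 = 0  t=3,i=0
  ####. -> .   bit 30 = 0  t=1,i=18
  ###.# -> .   bit 29 = 0  t=3,i=2
  ###.. -> .   bit 28 = 0  t=0,i=9
  ##.## -> .   bit 27 = 0  t=2,i=3
  ##.#. -> .   bit 26 = 0  t=3,i=3
  ##..# -> #   bit 25 = 1  t=0,i=10
  ##... -> .   bit 24 = 0  t=2,i=7
  #.### -> #   bit 23 = 1  t=1,i=16
  #.##. -> #   bit 22 = 1  t=0,i=16
  #.#.# -> #   bit 21 = 1  t=0,i=14
  #.#.. -> .   bit 20 = 0  t=3,i=4
  #..## -> .   bit 19 = 0  t=0,i=6
  #..#. -> #   bit 18 = 1  t=0,i=0
  #...# -> #   bit 17 = 1  t=1,i=5
  #.... -> #   bit 16 = 1  t=4,i=0
  .#### -> .   bit 15 = 0  t=1,i=17
  .###. -> .   bit 14 = 0  t=0,i=8
  .##.# -> #   bit 13 = 1  t=2,i=2
  .##.. -> #   bit 12 = 1  t=0,i=17
  .#.## -> .   bit 11 = 0  t=0,i=15
  .#.#. -> .   bit 10 = 0  t=0,i=13
  .#..# -> .   bit 9 = 0  t=0,i=2
  .#... -> #   bit 8 = 1  t=1,i=4
  ..### -> #   bit 7 = 1  t=0,i=7
  ..##. -> #   bit 6 = 1  t=1,i=10
  ..#.# -> .   bit 5 = 0  t=0,i=12
  ..#.. -> .   bit 4 = 0  t=0,i=1
  ...## -> #   bit 3 = 1  t=2,i=0
  ...#. -> #   bit 2 = 1  t=1,i=6
  ....# -> #   bit 1 = 1  t=4,i=3
  ..... -> .   bit 0 = 0  t=4,i=1
  bits 00000010111001110011000111001110 = 48705998

48705998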